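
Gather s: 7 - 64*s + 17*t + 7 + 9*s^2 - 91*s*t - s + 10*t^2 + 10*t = 9*s^2 + s*(-91*t - 65) + 10*t^2 + 27*t + 14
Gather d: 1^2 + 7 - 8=0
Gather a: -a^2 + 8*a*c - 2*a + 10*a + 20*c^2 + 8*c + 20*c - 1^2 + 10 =-a^2 + a*(8*c + 8) + 20*c^2 + 28*c + 9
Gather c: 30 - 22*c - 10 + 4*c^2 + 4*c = 4*c^2 - 18*c + 20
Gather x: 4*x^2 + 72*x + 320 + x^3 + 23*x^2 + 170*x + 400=x^3 + 27*x^2 + 242*x + 720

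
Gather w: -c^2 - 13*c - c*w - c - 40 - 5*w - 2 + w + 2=-c^2 - 14*c + w*(-c - 4) - 40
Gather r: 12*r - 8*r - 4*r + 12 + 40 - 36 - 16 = 0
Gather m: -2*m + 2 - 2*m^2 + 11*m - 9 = -2*m^2 + 9*m - 7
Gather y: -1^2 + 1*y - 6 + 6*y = 7*y - 7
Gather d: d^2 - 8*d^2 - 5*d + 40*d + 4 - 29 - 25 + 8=-7*d^2 + 35*d - 42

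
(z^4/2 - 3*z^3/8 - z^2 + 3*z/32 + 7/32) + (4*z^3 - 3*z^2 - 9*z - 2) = z^4/2 + 29*z^3/8 - 4*z^2 - 285*z/32 - 57/32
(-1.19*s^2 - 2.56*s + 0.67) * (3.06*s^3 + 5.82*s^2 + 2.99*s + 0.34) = -3.6414*s^5 - 14.7594*s^4 - 16.4071*s^3 - 4.1596*s^2 + 1.1329*s + 0.2278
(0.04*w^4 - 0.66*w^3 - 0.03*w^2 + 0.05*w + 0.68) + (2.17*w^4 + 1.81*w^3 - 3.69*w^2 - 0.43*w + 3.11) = 2.21*w^4 + 1.15*w^3 - 3.72*w^2 - 0.38*w + 3.79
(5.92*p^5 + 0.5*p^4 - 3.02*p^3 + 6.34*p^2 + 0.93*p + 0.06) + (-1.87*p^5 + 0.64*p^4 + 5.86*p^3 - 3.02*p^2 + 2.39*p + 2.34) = 4.05*p^5 + 1.14*p^4 + 2.84*p^3 + 3.32*p^2 + 3.32*p + 2.4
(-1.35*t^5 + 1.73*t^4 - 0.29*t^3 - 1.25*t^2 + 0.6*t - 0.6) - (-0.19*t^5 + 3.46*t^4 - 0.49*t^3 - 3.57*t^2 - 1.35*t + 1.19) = -1.16*t^5 - 1.73*t^4 + 0.2*t^3 + 2.32*t^2 + 1.95*t - 1.79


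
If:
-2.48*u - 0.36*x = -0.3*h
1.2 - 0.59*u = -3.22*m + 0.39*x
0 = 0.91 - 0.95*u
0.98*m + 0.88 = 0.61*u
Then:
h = 6.88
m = -0.30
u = 0.96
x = -0.86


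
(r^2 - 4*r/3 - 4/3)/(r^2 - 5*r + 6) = (r + 2/3)/(r - 3)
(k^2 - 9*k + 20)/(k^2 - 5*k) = (k - 4)/k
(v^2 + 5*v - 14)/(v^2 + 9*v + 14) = (v - 2)/(v + 2)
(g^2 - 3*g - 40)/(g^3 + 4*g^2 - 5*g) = (g - 8)/(g*(g - 1))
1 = 1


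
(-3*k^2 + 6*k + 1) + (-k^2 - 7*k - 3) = -4*k^2 - k - 2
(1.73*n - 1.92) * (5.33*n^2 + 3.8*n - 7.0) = 9.2209*n^3 - 3.6596*n^2 - 19.406*n + 13.44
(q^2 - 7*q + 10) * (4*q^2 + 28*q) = 4*q^4 - 156*q^2 + 280*q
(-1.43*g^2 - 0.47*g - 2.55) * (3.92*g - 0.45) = -5.6056*g^3 - 1.1989*g^2 - 9.7845*g + 1.1475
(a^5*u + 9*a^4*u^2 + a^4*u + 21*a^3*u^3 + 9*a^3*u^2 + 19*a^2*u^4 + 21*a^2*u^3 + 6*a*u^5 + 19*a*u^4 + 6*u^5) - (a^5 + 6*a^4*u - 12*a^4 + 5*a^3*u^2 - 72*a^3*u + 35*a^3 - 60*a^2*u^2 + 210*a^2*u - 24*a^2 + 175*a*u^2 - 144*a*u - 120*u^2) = a^5*u - a^5 + 9*a^4*u^2 - 5*a^4*u + 12*a^4 + 21*a^3*u^3 + 4*a^3*u^2 + 72*a^3*u - 35*a^3 + 19*a^2*u^4 + 21*a^2*u^3 + 60*a^2*u^2 - 210*a^2*u + 24*a^2 + 6*a*u^5 + 19*a*u^4 - 175*a*u^2 + 144*a*u + 6*u^5 + 120*u^2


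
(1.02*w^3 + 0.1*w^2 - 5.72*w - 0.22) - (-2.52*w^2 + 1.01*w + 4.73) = 1.02*w^3 + 2.62*w^2 - 6.73*w - 4.95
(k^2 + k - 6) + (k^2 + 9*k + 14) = 2*k^2 + 10*k + 8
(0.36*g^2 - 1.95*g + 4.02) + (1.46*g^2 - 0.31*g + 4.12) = 1.82*g^2 - 2.26*g + 8.14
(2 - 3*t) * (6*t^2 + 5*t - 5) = -18*t^3 - 3*t^2 + 25*t - 10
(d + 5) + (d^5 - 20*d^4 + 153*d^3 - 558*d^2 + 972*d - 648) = d^5 - 20*d^4 + 153*d^3 - 558*d^2 + 973*d - 643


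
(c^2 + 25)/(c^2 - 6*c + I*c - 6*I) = (c^2 + 25)/(c^2 + c*(-6 + I) - 6*I)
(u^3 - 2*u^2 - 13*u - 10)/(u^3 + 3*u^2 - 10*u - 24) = (u^2 - 4*u - 5)/(u^2 + u - 12)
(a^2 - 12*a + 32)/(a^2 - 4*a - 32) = (a - 4)/(a + 4)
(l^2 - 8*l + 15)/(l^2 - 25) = (l - 3)/(l + 5)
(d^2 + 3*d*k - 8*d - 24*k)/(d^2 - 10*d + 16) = (d + 3*k)/(d - 2)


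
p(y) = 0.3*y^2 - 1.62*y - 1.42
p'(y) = 0.6*y - 1.62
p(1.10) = -2.84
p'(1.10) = -0.96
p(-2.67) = 5.04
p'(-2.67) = -3.22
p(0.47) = -2.12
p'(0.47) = -1.34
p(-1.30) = 1.19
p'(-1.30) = -2.40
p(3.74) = -3.28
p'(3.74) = 0.62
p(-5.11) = 14.69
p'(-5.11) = -4.69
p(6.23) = 0.13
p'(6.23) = 2.12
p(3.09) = -3.56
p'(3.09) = 0.23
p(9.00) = 8.30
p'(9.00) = 3.78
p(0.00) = -1.42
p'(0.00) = -1.62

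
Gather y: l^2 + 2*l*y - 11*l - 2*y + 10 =l^2 - 11*l + y*(2*l - 2) + 10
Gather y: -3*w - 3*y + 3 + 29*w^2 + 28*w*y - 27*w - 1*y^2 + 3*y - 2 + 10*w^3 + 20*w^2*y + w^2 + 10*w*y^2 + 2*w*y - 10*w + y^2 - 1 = 10*w^3 + 30*w^2 + 10*w*y^2 - 40*w + y*(20*w^2 + 30*w)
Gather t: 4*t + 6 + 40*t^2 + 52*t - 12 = 40*t^2 + 56*t - 6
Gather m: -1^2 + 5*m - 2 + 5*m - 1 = 10*m - 4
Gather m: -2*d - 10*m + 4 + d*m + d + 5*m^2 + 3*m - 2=-d + 5*m^2 + m*(d - 7) + 2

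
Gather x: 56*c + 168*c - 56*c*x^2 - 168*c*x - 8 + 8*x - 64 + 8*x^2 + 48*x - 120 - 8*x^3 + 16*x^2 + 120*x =224*c - 8*x^3 + x^2*(24 - 56*c) + x*(176 - 168*c) - 192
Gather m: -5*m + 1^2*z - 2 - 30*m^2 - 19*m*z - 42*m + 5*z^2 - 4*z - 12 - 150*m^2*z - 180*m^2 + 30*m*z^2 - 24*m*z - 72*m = m^2*(-150*z - 210) + m*(30*z^2 - 43*z - 119) + 5*z^2 - 3*z - 14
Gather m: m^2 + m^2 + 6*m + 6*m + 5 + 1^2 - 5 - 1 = 2*m^2 + 12*m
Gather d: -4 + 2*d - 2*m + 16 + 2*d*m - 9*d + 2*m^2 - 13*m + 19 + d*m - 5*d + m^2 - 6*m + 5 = d*(3*m - 12) + 3*m^2 - 21*m + 36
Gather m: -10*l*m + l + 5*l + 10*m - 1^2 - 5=6*l + m*(10 - 10*l) - 6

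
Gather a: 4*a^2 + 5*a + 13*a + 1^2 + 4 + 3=4*a^2 + 18*a + 8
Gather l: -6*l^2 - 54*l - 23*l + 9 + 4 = -6*l^2 - 77*l + 13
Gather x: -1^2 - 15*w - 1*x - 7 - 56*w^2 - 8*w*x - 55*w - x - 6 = -56*w^2 - 70*w + x*(-8*w - 2) - 14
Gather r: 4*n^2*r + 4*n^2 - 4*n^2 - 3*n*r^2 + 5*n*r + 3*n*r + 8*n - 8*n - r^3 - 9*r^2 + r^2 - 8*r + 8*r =-r^3 + r^2*(-3*n - 8) + r*(4*n^2 + 8*n)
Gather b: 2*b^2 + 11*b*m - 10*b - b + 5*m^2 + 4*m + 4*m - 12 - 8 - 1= 2*b^2 + b*(11*m - 11) + 5*m^2 + 8*m - 21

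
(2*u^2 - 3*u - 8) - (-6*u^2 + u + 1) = 8*u^2 - 4*u - 9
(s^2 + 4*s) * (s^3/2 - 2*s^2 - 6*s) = s^5/2 - 14*s^3 - 24*s^2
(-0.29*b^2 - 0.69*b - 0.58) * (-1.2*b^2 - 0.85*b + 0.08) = 0.348*b^4 + 1.0745*b^3 + 1.2593*b^2 + 0.4378*b - 0.0464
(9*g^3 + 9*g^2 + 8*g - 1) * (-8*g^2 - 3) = -72*g^5 - 72*g^4 - 91*g^3 - 19*g^2 - 24*g + 3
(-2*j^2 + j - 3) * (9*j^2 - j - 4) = -18*j^4 + 11*j^3 - 20*j^2 - j + 12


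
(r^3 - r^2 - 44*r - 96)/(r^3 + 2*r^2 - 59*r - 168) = (r + 4)/(r + 7)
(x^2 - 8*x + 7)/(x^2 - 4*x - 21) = (x - 1)/(x + 3)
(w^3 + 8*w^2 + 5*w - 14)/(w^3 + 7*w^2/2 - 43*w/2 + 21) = 2*(w^2 + w - 2)/(2*w^2 - 7*w + 6)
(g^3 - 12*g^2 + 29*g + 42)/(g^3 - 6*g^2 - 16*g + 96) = (g^2 - 6*g - 7)/(g^2 - 16)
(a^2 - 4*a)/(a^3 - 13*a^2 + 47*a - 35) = a*(a - 4)/(a^3 - 13*a^2 + 47*a - 35)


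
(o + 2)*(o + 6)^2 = o^3 + 14*o^2 + 60*o + 72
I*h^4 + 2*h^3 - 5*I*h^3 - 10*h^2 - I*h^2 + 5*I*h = h*(h - 5)*(h - I)*(I*h + 1)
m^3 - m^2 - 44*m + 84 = (m - 6)*(m - 2)*(m + 7)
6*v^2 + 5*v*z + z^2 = (2*v + z)*(3*v + z)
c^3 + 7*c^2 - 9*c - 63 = (c - 3)*(c + 3)*(c + 7)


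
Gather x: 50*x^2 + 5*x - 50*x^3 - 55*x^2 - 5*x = -50*x^3 - 5*x^2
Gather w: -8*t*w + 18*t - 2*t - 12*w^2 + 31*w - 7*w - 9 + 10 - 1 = 16*t - 12*w^2 + w*(24 - 8*t)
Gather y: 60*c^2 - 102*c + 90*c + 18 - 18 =60*c^2 - 12*c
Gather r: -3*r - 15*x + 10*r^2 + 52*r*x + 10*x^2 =10*r^2 + r*(52*x - 3) + 10*x^2 - 15*x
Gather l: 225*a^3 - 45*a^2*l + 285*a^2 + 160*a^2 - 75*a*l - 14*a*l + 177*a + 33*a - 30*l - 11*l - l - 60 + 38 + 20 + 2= 225*a^3 + 445*a^2 + 210*a + l*(-45*a^2 - 89*a - 42)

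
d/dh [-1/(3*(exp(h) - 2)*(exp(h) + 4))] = 2*(exp(h) + 1)*exp(h)/(3*(exp(h) - 2)^2*(exp(h) + 4)^2)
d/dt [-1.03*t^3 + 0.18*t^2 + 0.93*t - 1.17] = -3.09*t^2 + 0.36*t + 0.93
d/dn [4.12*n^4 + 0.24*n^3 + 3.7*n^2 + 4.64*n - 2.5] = 16.48*n^3 + 0.72*n^2 + 7.4*n + 4.64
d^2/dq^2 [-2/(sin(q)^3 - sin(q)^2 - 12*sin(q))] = 2*(9*sin(q)^3 - 11*sin(q)^2 - 32*sin(q) + 52 + 210/sin(q) - 72/sin(q)^2 - 288/sin(q)^3)/((sin(q) - 4)^3*(sin(q) + 3)^3)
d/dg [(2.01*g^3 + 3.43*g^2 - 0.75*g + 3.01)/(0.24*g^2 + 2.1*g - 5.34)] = (0.4824*g^4 + 8.442*g^3 - 24.8172*g^2 - 38.0772*g - 2.316)/(0.0576*g^4 + 1.008*g^3 + 1.8468*g^2 - 22.428*g + 28.5156)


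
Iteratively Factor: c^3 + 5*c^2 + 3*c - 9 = (c + 3)*(c^2 + 2*c - 3) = (c + 3)^2*(c - 1)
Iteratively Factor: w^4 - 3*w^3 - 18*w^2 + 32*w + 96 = (w - 4)*(w^3 + w^2 - 14*w - 24) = (w - 4)^2*(w^2 + 5*w + 6) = (w - 4)^2*(w + 3)*(w + 2)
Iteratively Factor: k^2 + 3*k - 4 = (k - 1)*(k + 4)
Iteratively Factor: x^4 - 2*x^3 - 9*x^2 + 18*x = (x - 3)*(x^3 + x^2 - 6*x) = (x - 3)*(x - 2)*(x^2 + 3*x) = x*(x - 3)*(x - 2)*(x + 3)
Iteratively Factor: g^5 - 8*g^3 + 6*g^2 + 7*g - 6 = (g + 1)*(g^4 - g^3 - 7*g^2 + 13*g - 6) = (g - 1)*(g + 1)*(g^3 - 7*g + 6) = (g - 1)*(g + 1)*(g + 3)*(g^2 - 3*g + 2) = (g - 1)^2*(g + 1)*(g + 3)*(g - 2)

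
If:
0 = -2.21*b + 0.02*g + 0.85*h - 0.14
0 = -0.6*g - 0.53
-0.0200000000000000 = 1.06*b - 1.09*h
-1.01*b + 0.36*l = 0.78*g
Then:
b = -0.10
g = -0.88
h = -0.08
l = -2.20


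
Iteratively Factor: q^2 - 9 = (q + 3)*(q - 3)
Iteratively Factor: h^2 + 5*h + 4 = (h + 1)*(h + 4)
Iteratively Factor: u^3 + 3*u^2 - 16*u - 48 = (u + 3)*(u^2 - 16) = (u - 4)*(u + 3)*(u + 4)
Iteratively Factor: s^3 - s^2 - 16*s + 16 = (s - 1)*(s^2 - 16) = (s - 1)*(s + 4)*(s - 4)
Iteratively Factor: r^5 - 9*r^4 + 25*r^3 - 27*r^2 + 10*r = (r - 5)*(r^4 - 4*r^3 + 5*r^2 - 2*r) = (r - 5)*(r - 1)*(r^3 - 3*r^2 + 2*r) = r*(r - 5)*(r - 1)*(r^2 - 3*r + 2) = r*(r - 5)*(r - 2)*(r - 1)*(r - 1)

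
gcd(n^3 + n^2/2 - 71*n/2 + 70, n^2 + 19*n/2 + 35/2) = n + 7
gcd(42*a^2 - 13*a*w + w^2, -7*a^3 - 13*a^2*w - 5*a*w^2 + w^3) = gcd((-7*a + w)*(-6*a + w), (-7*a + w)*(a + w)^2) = -7*a + w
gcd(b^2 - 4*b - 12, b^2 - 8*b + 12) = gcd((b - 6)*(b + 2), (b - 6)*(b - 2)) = b - 6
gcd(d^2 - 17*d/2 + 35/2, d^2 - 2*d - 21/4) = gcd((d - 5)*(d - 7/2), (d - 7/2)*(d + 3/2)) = d - 7/2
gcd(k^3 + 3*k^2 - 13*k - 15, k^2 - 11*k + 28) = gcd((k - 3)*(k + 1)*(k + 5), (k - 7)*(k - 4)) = 1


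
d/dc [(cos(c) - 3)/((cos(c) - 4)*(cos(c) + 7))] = (cos(c)^2 - 6*cos(c) + 19)*sin(c)/((cos(c) - 4)^2*(cos(c) + 7)^2)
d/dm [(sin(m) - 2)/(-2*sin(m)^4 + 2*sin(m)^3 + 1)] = (6*sin(m)^4 - 20*sin(m)^3 + 12*sin(m)^2 + 1)*cos(m)/(-2*sin(m)^4 + 2*sin(m)^3 + 1)^2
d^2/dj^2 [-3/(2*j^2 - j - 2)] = 6*(-4*j^2 + 2*j + (4*j - 1)^2 + 4)/(-2*j^2 + j + 2)^3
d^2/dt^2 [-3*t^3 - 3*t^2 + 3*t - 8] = -18*t - 6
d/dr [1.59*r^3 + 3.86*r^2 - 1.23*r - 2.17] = 4.77*r^2 + 7.72*r - 1.23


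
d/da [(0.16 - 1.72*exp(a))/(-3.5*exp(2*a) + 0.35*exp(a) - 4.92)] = (-6.02*exp(2*a) + 1.12*exp(a) + 8.4064)*exp(a)/(12.25*exp(4*a) - 2.45*exp(3*a) + 34.5625*exp(2*a) - 3.444*exp(a) + 24.2064)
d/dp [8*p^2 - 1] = 16*p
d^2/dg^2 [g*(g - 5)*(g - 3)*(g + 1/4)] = 12*g^2 - 93*g/2 + 26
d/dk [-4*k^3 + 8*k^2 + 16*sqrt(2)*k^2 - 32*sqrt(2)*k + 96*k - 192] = -12*k^2 + 16*k + 32*sqrt(2)*k - 32*sqrt(2) + 96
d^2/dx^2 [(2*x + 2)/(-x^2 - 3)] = 4*(-4*x^2*(x + 1) + (3*x + 1)*(x^2 + 3))/(x^2 + 3)^3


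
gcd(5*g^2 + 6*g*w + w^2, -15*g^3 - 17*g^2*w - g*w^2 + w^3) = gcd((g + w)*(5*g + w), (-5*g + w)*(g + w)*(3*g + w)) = g + w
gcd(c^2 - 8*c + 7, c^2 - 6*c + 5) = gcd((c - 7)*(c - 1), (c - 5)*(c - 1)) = c - 1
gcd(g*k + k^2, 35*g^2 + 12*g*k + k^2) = 1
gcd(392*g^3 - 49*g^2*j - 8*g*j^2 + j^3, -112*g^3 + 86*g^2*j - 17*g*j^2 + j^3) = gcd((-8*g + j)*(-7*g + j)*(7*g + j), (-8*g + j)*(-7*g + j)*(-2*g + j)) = 56*g^2 - 15*g*j + j^2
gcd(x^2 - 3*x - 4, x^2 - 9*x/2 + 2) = x - 4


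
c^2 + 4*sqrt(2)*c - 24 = (c - 2*sqrt(2))*(c + 6*sqrt(2))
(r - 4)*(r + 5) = r^2 + r - 20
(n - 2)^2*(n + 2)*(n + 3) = n^4 + n^3 - 10*n^2 - 4*n + 24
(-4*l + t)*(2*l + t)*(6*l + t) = -48*l^3 - 20*l^2*t + 4*l*t^2 + t^3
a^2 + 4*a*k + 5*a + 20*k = (a + 5)*(a + 4*k)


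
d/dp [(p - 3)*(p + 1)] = 2*p - 2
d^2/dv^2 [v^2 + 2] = 2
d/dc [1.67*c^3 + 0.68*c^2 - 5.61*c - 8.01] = 5.01*c^2 + 1.36*c - 5.61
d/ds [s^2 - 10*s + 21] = 2*s - 10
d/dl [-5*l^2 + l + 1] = 1 - 10*l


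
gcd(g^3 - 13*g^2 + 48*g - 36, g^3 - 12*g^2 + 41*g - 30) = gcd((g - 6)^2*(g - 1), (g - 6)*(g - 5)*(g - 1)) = g^2 - 7*g + 6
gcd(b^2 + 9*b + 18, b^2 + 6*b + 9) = b + 3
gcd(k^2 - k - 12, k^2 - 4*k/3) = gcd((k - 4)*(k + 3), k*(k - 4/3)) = 1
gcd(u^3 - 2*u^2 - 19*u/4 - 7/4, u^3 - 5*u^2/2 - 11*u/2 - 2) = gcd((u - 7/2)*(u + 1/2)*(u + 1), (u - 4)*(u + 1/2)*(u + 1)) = u^2 + 3*u/2 + 1/2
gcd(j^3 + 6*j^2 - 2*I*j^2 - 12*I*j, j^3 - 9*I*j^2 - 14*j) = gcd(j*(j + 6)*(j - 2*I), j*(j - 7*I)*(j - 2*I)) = j^2 - 2*I*j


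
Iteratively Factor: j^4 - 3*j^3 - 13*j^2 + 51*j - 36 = (j + 4)*(j^3 - 7*j^2 + 15*j - 9) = (j - 1)*(j + 4)*(j^2 - 6*j + 9) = (j - 3)*(j - 1)*(j + 4)*(j - 3)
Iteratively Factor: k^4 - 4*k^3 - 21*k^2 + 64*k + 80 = (k + 4)*(k^3 - 8*k^2 + 11*k + 20) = (k - 4)*(k + 4)*(k^2 - 4*k - 5) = (k - 5)*(k - 4)*(k + 4)*(k + 1)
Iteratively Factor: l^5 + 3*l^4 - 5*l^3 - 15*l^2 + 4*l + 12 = (l - 2)*(l^4 + 5*l^3 + 5*l^2 - 5*l - 6) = (l - 2)*(l - 1)*(l^3 + 6*l^2 + 11*l + 6) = (l - 2)*(l - 1)*(l + 2)*(l^2 + 4*l + 3) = (l - 2)*(l - 1)*(l + 1)*(l + 2)*(l + 3)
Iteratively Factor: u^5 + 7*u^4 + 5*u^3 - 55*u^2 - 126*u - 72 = (u + 4)*(u^4 + 3*u^3 - 7*u^2 - 27*u - 18) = (u + 1)*(u + 4)*(u^3 + 2*u^2 - 9*u - 18) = (u + 1)*(u + 2)*(u + 4)*(u^2 - 9) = (u + 1)*(u + 2)*(u + 3)*(u + 4)*(u - 3)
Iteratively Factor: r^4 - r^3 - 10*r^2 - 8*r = (r + 1)*(r^3 - 2*r^2 - 8*r) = (r - 4)*(r + 1)*(r^2 + 2*r) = r*(r - 4)*(r + 1)*(r + 2)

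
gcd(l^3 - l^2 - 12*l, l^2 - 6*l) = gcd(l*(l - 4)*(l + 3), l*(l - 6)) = l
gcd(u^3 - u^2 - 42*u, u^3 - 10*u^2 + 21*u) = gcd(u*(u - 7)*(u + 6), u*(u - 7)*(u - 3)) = u^2 - 7*u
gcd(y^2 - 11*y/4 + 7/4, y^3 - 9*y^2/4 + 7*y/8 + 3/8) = y - 1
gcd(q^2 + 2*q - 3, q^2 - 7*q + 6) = q - 1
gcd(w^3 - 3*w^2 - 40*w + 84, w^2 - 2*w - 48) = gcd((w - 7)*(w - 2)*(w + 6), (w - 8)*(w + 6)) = w + 6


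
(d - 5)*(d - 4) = d^2 - 9*d + 20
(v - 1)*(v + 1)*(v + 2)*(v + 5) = v^4 + 7*v^3 + 9*v^2 - 7*v - 10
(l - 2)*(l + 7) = l^2 + 5*l - 14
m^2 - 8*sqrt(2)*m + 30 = (m - 5*sqrt(2))*(m - 3*sqrt(2))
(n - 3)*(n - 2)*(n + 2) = n^3 - 3*n^2 - 4*n + 12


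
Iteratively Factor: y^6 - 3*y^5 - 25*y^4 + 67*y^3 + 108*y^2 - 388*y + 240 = (y - 2)*(y^5 - y^4 - 27*y^3 + 13*y^2 + 134*y - 120) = (y - 2)*(y - 1)*(y^4 - 27*y^2 - 14*y + 120) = (y - 2)*(y - 1)*(y + 4)*(y^3 - 4*y^2 - 11*y + 30) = (y - 2)^2*(y - 1)*(y + 4)*(y^2 - 2*y - 15) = (y - 5)*(y - 2)^2*(y - 1)*(y + 4)*(y + 3)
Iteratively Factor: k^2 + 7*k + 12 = (k + 4)*(k + 3)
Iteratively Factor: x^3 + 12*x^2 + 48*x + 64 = (x + 4)*(x^2 + 8*x + 16) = (x + 4)^2*(x + 4)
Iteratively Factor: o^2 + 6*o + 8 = (o + 2)*(o + 4)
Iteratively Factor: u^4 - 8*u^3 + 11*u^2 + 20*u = (u)*(u^3 - 8*u^2 + 11*u + 20) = u*(u + 1)*(u^2 - 9*u + 20) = u*(u - 4)*(u + 1)*(u - 5)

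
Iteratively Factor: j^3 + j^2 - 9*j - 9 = (j + 3)*(j^2 - 2*j - 3) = (j + 1)*(j + 3)*(j - 3)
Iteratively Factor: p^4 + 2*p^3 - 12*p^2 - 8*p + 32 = (p - 2)*(p^3 + 4*p^2 - 4*p - 16) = (p - 2)*(p + 4)*(p^2 - 4) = (p - 2)^2*(p + 4)*(p + 2)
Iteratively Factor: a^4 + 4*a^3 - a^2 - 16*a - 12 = (a - 2)*(a^3 + 6*a^2 + 11*a + 6) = (a - 2)*(a + 3)*(a^2 + 3*a + 2) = (a - 2)*(a + 1)*(a + 3)*(a + 2)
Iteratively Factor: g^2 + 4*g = (g)*(g + 4)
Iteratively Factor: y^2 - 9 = (y + 3)*(y - 3)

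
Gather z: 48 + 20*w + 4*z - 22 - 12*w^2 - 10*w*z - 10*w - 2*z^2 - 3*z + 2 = -12*w^2 + 10*w - 2*z^2 + z*(1 - 10*w) + 28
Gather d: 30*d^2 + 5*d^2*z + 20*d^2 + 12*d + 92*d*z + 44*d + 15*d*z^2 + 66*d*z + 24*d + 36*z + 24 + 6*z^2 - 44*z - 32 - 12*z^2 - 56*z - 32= d^2*(5*z + 50) + d*(15*z^2 + 158*z + 80) - 6*z^2 - 64*z - 40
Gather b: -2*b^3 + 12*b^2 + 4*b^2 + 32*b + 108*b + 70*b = -2*b^3 + 16*b^2 + 210*b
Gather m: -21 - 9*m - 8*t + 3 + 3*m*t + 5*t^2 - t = m*(3*t - 9) + 5*t^2 - 9*t - 18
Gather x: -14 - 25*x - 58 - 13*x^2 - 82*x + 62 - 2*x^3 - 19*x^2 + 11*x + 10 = -2*x^3 - 32*x^2 - 96*x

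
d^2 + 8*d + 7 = (d + 1)*(d + 7)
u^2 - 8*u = u*(u - 8)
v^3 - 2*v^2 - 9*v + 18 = (v - 3)*(v - 2)*(v + 3)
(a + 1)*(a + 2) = a^2 + 3*a + 2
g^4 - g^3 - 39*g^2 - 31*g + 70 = (g - 7)*(g - 1)*(g + 2)*(g + 5)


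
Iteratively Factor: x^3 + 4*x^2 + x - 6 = (x + 3)*(x^2 + x - 2) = (x + 2)*(x + 3)*(x - 1)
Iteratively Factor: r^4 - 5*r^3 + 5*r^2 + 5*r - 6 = (r - 3)*(r^3 - 2*r^2 - r + 2) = (r - 3)*(r - 1)*(r^2 - r - 2) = (r - 3)*(r - 2)*(r - 1)*(r + 1)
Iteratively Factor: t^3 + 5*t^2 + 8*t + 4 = (t + 2)*(t^2 + 3*t + 2) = (t + 2)^2*(t + 1)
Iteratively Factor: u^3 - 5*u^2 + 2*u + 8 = (u - 4)*(u^2 - u - 2) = (u - 4)*(u + 1)*(u - 2)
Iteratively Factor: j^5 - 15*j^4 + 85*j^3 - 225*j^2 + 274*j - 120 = (j - 4)*(j^4 - 11*j^3 + 41*j^2 - 61*j + 30) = (j - 4)*(j - 3)*(j^3 - 8*j^2 + 17*j - 10) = (j - 4)*(j - 3)*(j - 1)*(j^2 - 7*j + 10) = (j - 4)*(j - 3)*(j - 2)*(j - 1)*(j - 5)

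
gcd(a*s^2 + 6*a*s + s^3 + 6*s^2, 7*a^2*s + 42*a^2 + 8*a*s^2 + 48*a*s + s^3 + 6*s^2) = a*s + 6*a + s^2 + 6*s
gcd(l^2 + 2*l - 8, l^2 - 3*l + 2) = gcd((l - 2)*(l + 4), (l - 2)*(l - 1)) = l - 2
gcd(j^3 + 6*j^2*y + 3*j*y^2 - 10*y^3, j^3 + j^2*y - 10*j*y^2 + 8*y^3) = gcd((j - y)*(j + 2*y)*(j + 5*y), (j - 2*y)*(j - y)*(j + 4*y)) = -j + y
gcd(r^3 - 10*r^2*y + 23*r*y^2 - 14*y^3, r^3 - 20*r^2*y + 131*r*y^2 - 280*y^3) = -r + 7*y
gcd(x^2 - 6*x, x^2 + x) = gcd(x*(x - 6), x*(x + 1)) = x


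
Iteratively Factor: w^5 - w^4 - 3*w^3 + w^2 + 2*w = (w - 1)*(w^4 - 3*w^2 - 2*w) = (w - 2)*(w - 1)*(w^3 + 2*w^2 + w) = (w - 2)*(w - 1)*(w + 1)*(w^2 + w) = (w - 2)*(w - 1)*(w + 1)^2*(w)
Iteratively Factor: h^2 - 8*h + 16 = (h - 4)*(h - 4)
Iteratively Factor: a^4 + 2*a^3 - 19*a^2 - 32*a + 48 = (a - 1)*(a^3 + 3*a^2 - 16*a - 48) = (a - 1)*(a + 4)*(a^2 - a - 12) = (a - 4)*(a - 1)*(a + 4)*(a + 3)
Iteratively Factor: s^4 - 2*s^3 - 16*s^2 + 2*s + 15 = (s - 1)*(s^3 - s^2 - 17*s - 15) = (s - 5)*(s - 1)*(s^2 + 4*s + 3) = (s - 5)*(s - 1)*(s + 3)*(s + 1)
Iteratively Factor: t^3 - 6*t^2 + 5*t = (t - 1)*(t^2 - 5*t) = t*(t - 1)*(t - 5)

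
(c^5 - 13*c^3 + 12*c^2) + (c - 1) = c^5 - 13*c^3 + 12*c^2 + c - 1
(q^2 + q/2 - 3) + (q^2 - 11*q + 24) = 2*q^2 - 21*q/2 + 21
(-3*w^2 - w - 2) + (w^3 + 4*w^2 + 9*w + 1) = w^3 + w^2 + 8*w - 1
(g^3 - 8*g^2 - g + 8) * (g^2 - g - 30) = g^5 - 9*g^4 - 23*g^3 + 249*g^2 + 22*g - 240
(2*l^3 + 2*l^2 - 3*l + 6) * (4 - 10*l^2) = -20*l^5 - 20*l^4 + 38*l^3 - 52*l^2 - 12*l + 24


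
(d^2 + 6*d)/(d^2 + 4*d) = (d + 6)/(d + 4)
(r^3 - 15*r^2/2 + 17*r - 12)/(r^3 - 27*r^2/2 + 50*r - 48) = (r - 2)/(r - 8)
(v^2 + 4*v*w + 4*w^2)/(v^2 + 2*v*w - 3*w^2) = (v^2 + 4*v*w + 4*w^2)/(v^2 + 2*v*w - 3*w^2)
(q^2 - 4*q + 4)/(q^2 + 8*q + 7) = (q^2 - 4*q + 4)/(q^2 + 8*q + 7)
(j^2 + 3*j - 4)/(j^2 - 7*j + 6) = (j + 4)/(j - 6)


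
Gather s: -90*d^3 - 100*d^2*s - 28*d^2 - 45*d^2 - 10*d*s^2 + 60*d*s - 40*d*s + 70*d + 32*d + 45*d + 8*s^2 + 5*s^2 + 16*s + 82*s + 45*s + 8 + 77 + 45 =-90*d^3 - 73*d^2 + 147*d + s^2*(13 - 10*d) + s*(-100*d^2 + 20*d + 143) + 130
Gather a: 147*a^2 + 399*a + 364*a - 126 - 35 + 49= 147*a^2 + 763*a - 112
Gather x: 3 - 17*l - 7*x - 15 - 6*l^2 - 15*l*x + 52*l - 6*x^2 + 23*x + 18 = -6*l^2 + 35*l - 6*x^2 + x*(16 - 15*l) + 6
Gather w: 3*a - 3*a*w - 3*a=-3*a*w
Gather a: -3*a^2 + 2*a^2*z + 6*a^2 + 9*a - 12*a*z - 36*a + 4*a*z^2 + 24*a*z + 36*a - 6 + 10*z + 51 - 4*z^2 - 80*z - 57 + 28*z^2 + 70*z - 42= a^2*(2*z + 3) + a*(4*z^2 + 12*z + 9) + 24*z^2 - 54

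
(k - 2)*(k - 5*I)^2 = k^3 - 2*k^2 - 10*I*k^2 - 25*k + 20*I*k + 50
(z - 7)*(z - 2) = z^2 - 9*z + 14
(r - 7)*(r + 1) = r^2 - 6*r - 7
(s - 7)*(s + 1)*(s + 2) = s^3 - 4*s^2 - 19*s - 14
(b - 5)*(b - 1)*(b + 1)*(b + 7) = b^4 + 2*b^3 - 36*b^2 - 2*b + 35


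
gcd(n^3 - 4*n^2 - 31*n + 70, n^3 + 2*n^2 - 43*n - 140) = n^2 - 2*n - 35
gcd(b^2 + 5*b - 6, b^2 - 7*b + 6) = b - 1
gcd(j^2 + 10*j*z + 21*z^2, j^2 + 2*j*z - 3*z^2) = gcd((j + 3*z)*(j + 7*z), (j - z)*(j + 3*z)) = j + 3*z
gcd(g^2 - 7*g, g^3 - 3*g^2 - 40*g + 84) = g - 7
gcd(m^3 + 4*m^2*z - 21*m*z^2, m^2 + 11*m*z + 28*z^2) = m + 7*z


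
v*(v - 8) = v^2 - 8*v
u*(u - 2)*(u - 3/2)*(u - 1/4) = u^4 - 15*u^3/4 + 31*u^2/8 - 3*u/4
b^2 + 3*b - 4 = (b - 1)*(b + 4)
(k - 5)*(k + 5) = k^2 - 25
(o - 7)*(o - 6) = o^2 - 13*o + 42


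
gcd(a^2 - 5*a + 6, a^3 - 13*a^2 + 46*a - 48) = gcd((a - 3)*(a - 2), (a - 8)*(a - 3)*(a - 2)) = a^2 - 5*a + 6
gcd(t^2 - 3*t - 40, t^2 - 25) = t + 5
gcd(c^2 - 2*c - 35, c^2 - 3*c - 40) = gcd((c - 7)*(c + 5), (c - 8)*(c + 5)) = c + 5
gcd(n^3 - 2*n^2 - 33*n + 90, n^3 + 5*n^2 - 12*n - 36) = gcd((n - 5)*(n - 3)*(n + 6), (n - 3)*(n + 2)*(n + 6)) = n^2 + 3*n - 18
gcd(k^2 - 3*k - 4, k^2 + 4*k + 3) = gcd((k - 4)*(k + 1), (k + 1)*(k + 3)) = k + 1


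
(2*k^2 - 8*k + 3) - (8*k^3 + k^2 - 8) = -8*k^3 + k^2 - 8*k + 11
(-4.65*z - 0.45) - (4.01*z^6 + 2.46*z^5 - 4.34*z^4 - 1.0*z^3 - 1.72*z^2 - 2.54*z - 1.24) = -4.01*z^6 - 2.46*z^5 + 4.34*z^4 + 1.0*z^3 + 1.72*z^2 - 2.11*z + 0.79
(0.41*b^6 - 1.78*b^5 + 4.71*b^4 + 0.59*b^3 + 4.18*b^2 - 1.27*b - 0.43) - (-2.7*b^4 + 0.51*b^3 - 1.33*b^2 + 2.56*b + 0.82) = 0.41*b^6 - 1.78*b^5 + 7.41*b^4 + 0.08*b^3 + 5.51*b^2 - 3.83*b - 1.25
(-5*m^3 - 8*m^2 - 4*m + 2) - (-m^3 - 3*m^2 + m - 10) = -4*m^3 - 5*m^2 - 5*m + 12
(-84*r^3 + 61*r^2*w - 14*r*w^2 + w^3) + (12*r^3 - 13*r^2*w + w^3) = -72*r^3 + 48*r^2*w - 14*r*w^2 + 2*w^3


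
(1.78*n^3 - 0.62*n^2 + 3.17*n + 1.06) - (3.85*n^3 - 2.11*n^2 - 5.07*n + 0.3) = -2.07*n^3 + 1.49*n^2 + 8.24*n + 0.76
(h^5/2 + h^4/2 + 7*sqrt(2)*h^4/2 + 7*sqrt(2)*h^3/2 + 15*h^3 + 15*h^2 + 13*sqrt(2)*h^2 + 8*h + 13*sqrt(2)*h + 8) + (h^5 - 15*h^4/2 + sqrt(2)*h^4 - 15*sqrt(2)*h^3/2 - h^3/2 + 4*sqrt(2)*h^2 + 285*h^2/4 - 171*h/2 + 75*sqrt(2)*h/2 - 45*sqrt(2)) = 3*h^5/2 - 7*h^4 + 9*sqrt(2)*h^4/2 - 4*sqrt(2)*h^3 + 29*h^3/2 + 17*sqrt(2)*h^2 + 345*h^2/4 - 155*h/2 + 101*sqrt(2)*h/2 - 45*sqrt(2) + 8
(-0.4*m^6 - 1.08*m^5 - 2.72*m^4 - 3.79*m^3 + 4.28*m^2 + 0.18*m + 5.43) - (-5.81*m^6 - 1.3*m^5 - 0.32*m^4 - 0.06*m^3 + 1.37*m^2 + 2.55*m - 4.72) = 5.41*m^6 + 0.22*m^5 - 2.4*m^4 - 3.73*m^3 + 2.91*m^2 - 2.37*m + 10.15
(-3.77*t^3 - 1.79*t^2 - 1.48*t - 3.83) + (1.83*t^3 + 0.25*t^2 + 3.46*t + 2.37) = -1.94*t^3 - 1.54*t^2 + 1.98*t - 1.46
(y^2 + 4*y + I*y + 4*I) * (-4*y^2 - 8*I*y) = -4*y^4 - 16*y^3 - 12*I*y^3 + 8*y^2 - 48*I*y^2 + 32*y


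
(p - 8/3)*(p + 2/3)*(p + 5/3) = p^3 - p^2/3 - 46*p/9 - 80/27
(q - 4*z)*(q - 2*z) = q^2 - 6*q*z + 8*z^2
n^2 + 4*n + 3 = (n + 1)*(n + 3)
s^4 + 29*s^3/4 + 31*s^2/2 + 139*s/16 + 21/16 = (s + 1/4)*(s + 1/2)*(s + 3)*(s + 7/2)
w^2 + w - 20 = (w - 4)*(w + 5)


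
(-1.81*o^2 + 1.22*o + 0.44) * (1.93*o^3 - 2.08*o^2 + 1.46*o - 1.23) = -3.4933*o^5 + 6.1194*o^4 - 4.331*o^3 + 3.0923*o^2 - 0.8582*o - 0.5412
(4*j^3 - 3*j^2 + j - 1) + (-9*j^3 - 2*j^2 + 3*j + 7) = -5*j^3 - 5*j^2 + 4*j + 6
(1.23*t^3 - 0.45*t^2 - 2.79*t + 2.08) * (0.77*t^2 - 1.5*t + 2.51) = 0.9471*t^5 - 2.1915*t^4 + 1.614*t^3 + 4.6571*t^2 - 10.1229*t + 5.2208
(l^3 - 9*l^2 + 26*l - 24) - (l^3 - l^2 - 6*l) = -8*l^2 + 32*l - 24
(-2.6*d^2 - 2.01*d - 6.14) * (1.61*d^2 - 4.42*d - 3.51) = -4.186*d^4 + 8.2559*d^3 + 8.1248*d^2 + 34.1939*d + 21.5514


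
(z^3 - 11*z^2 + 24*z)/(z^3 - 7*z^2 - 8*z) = (z - 3)/(z + 1)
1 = 1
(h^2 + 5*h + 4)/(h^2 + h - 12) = (h + 1)/(h - 3)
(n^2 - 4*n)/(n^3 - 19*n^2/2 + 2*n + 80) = 2*n/(2*n^2 - 11*n - 40)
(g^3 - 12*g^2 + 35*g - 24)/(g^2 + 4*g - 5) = (g^2 - 11*g + 24)/(g + 5)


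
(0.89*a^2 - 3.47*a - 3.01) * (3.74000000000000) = 3.3286*a^2 - 12.9778*a - 11.2574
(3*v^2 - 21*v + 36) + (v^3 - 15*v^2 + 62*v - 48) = v^3 - 12*v^2 + 41*v - 12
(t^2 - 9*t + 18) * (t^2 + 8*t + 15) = t^4 - t^3 - 39*t^2 + 9*t + 270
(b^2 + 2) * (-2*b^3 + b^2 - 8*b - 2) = -2*b^5 + b^4 - 12*b^3 - 16*b - 4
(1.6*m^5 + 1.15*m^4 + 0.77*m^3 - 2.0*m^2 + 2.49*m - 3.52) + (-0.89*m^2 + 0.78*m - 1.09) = 1.6*m^5 + 1.15*m^4 + 0.77*m^3 - 2.89*m^2 + 3.27*m - 4.61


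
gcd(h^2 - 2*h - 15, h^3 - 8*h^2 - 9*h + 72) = h + 3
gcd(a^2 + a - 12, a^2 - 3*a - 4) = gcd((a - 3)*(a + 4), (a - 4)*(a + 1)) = 1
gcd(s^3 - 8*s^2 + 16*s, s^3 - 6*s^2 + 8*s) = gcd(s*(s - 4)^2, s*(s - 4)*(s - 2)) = s^2 - 4*s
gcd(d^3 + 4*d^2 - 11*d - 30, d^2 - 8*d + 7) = 1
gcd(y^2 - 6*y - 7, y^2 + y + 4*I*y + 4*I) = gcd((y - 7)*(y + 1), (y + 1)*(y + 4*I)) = y + 1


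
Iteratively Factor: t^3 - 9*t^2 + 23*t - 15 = (t - 5)*(t^2 - 4*t + 3) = (t - 5)*(t - 3)*(t - 1)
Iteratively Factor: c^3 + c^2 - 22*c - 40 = (c - 5)*(c^2 + 6*c + 8) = (c - 5)*(c + 2)*(c + 4)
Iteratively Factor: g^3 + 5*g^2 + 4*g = (g + 4)*(g^2 + g) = g*(g + 4)*(g + 1)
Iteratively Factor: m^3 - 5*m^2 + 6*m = (m - 3)*(m^2 - 2*m) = (m - 3)*(m - 2)*(m)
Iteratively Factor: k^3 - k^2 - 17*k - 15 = (k + 3)*(k^2 - 4*k - 5) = (k - 5)*(k + 3)*(k + 1)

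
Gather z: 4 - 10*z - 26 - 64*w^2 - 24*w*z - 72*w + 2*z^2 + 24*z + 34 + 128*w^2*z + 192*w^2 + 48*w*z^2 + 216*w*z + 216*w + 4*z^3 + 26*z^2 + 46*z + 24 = 128*w^2 + 144*w + 4*z^3 + z^2*(48*w + 28) + z*(128*w^2 + 192*w + 60) + 36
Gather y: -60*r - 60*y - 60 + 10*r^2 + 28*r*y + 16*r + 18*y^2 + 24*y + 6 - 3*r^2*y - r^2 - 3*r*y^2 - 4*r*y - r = 9*r^2 - 45*r + y^2*(18 - 3*r) + y*(-3*r^2 + 24*r - 36) - 54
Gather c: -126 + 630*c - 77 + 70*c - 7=700*c - 210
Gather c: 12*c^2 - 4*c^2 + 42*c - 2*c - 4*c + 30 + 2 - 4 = 8*c^2 + 36*c + 28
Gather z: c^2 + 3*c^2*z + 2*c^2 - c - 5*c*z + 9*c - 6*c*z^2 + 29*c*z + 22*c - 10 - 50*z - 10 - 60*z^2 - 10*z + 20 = 3*c^2 + 30*c + z^2*(-6*c - 60) + z*(3*c^2 + 24*c - 60)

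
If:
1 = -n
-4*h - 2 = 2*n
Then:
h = 0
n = -1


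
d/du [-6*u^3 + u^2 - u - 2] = -18*u^2 + 2*u - 1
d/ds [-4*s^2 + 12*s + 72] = 12 - 8*s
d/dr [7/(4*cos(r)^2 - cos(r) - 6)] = 7*(8*cos(r) - 1)*sin(r)/(-4*cos(r)^2 + cos(r) + 6)^2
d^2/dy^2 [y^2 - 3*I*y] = 2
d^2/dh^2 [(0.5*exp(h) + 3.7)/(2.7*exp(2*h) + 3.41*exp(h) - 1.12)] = (3.645*exp(4*h) + 103.2885*exp(3*h) + 111.2697*exp(2*h) + 89.68877*exp(h) + 14.75824)*exp(h)/(19.683*exp(6*h) + 74.5767*exp(5*h) + 69.69321*exp(4*h) - 22.219219*exp(3*h) - 28.909776*exp(2*h) + 12.832512*exp(h) - 1.404928)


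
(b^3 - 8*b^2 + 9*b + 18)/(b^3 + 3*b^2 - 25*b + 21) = (b^2 - 5*b - 6)/(b^2 + 6*b - 7)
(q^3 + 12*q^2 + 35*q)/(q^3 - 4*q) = (q^2 + 12*q + 35)/(q^2 - 4)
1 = 1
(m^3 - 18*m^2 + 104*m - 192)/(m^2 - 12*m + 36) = (m^2 - 12*m + 32)/(m - 6)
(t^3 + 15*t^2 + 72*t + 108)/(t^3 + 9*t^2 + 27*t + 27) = (t^2 + 12*t + 36)/(t^2 + 6*t + 9)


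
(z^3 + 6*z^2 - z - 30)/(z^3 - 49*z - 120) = (z - 2)/(z - 8)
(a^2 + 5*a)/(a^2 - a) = (a + 5)/(a - 1)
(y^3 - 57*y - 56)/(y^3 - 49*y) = (y^2 - 7*y - 8)/(y*(y - 7))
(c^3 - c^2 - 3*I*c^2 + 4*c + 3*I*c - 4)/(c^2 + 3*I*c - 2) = (c^2 - c*(1 + 4*I) + 4*I)/(c + 2*I)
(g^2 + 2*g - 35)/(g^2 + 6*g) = (g^2 + 2*g - 35)/(g*(g + 6))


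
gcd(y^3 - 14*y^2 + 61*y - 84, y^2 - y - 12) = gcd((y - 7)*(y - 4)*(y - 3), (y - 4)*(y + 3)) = y - 4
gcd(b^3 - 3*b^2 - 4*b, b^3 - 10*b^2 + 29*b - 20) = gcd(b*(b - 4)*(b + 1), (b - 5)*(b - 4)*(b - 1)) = b - 4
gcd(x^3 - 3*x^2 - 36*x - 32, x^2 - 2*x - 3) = x + 1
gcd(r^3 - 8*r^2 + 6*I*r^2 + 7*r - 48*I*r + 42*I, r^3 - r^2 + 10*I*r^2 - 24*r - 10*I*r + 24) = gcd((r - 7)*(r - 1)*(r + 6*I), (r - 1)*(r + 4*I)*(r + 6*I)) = r^2 + r*(-1 + 6*I) - 6*I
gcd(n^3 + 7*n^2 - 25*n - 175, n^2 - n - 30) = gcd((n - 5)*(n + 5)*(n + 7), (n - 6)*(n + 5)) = n + 5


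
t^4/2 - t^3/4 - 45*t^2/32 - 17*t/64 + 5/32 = (t/2 + 1/4)*(t - 2)*(t - 1/4)*(t + 5/4)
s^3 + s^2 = s^2*(s + 1)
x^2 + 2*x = x*(x + 2)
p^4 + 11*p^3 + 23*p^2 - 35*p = p*(p - 1)*(p + 5)*(p + 7)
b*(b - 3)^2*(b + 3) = b^4 - 3*b^3 - 9*b^2 + 27*b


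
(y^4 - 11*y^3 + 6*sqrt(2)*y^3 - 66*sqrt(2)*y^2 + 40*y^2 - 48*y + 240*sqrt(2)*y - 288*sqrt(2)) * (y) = y^5 - 11*y^4 + 6*sqrt(2)*y^4 - 66*sqrt(2)*y^3 + 40*y^3 - 48*y^2 + 240*sqrt(2)*y^2 - 288*sqrt(2)*y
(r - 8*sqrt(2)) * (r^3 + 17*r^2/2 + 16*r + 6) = r^4 - 8*sqrt(2)*r^3 + 17*r^3/2 - 68*sqrt(2)*r^2 + 16*r^2 - 128*sqrt(2)*r + 6*r - 48*sqrt(2)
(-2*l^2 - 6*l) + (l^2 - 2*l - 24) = -l^2 - 8*l - 24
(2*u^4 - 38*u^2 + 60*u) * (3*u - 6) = 6*u^5 - 12*u^4 - 114*u^3 + 408*u^2 - 360*u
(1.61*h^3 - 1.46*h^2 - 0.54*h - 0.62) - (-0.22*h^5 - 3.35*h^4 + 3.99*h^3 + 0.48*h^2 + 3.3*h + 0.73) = 0.22*h^5 + 3.35*h^4 - 2.38*h^3 - 1.94*h^2 - 3.84*h - 1.35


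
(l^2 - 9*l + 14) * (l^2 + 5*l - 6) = l^4 - 4*l^3 - 37*l^2 + 124*l - 84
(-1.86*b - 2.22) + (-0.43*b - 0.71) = -2.29*b - 2.93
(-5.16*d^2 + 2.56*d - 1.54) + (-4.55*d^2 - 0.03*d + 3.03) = -9.71*d^2 + 2.53*d + 1.49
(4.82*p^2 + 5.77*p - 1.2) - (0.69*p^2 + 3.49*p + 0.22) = 4.13*p^2 + 2.28*p - 1.42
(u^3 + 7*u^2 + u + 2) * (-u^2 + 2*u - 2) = -u^5 - 5*u^4 + 11*u^3 - 14*u^2 + 2*u - 4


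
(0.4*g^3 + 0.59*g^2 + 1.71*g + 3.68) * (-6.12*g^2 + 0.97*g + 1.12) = -2.448*g^5 - 3.2228*g^4 - 9.4449*g^3 - 20.2021*g^2 + 5.4848*g + 4.1216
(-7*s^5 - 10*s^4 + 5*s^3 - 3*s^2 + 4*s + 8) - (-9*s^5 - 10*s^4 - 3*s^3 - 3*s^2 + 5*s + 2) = 2*s^5 + 8*s^3 - s + 6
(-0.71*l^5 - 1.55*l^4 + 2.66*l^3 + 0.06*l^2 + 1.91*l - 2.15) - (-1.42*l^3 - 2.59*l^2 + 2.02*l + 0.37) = -0.71*l^5 - 1.55*l^4 + 4.08*l^3 + 2.65*l^2 - 0.11*l - 2.52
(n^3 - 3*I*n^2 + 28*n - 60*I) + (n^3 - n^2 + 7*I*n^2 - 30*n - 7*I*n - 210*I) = 2*n^3 - n^2 + 4*I*n^2 - 2*n - 7*I*n - 270*I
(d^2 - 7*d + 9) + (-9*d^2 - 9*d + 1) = -8*d^2 - 16*d + 10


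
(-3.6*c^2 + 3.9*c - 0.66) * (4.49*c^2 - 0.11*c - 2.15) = -16.164*c^4 + 17.907*c^3 + 4.3476*c^2 - 8.3124*c + 1.419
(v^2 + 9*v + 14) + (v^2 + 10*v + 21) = 2*v^2 + 19*v + 35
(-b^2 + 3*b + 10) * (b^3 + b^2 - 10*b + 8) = -b^5 + 2*b^4 + 23*b^3 - 28*b^2 - 76*b + 80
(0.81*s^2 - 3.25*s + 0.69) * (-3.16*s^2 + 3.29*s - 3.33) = -2.5596*s^4 + 12.9349*s^3 - 15.5702*s^2 + 13.0926*s - 2.2977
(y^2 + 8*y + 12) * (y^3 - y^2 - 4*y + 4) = y^5 + 7*y^4 - 40*y^2 - 16*y + 48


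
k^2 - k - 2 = (k - 2)*(k + 1)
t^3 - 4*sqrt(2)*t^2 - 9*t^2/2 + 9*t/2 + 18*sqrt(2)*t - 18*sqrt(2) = (t - 3)*(t - 3/2)*(t - 4*sqrt(2))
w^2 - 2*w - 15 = (w - 5)*(w + 3)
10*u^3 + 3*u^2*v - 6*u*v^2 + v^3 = (-5*u + v)*(-2*u + v)*(u + v)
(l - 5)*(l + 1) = l^2 - 4*l - 5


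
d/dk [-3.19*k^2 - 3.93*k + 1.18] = -6.38*k - 3.93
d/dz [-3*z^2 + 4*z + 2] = 4 - 6*z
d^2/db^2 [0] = 0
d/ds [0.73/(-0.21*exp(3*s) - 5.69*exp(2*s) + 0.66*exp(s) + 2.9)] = (0.4599*exp(2*s) + 8.3074*exp(s) - 0.4818)*exp(s)/(0.21*exp(3*s) + 5.69*exp(2*s) - 0.66*exp(s) - 2.9)^2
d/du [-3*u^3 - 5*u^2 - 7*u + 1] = -9*u^2 - 10*u - 7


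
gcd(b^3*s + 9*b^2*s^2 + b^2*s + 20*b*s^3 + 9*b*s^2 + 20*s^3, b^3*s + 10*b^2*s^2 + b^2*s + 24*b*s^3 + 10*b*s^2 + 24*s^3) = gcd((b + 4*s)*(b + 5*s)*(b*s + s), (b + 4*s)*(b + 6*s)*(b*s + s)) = b^2*s + 4*b*s^2 + b*s + 4*s^2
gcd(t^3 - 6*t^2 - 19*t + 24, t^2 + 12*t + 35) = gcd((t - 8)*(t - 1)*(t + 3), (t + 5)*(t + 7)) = 1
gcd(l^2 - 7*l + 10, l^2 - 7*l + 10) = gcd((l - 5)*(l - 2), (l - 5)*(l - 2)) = l^2 - 7*l + 10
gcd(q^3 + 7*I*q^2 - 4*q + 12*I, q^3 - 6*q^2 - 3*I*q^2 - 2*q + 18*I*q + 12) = q - I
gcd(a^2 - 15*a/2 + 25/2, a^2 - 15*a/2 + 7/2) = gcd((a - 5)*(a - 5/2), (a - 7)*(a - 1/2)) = 1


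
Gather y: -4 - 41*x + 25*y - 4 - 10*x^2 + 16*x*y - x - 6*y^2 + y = -10*x^2 - 42*x - 6*y^2 + y*(16*x + 26) - 8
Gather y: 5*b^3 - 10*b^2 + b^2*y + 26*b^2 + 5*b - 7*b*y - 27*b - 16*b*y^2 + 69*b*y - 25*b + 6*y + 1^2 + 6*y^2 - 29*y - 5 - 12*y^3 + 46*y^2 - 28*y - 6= 5*b^3 + 16*b^2 - 47*b - 12*y^3 + y^2*(52 - 16*b) + y*(b^2 + 62*b - 51) - 10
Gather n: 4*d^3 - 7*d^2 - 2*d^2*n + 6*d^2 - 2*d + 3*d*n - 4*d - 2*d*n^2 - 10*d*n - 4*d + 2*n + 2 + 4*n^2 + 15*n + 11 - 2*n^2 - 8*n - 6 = 4*d^3 - d^2 - 10*d + n^2*(2 - 2*d) + n*(-2*d^2 - 7*d + 9) + 7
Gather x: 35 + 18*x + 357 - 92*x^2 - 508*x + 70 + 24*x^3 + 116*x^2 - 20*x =24*x^3 + 24*x^2 - 510*x + 462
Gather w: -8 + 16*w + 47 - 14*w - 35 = 2*w + 4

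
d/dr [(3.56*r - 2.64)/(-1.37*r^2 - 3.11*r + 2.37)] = (4.8772*r^2 - 7.2336*r + 0.226800000000001)/(1.8769*r^4 + 8.5214*r^3 + 3.1783*r^2 - 14.7414*r + 5.6169)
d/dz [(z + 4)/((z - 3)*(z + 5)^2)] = (-2*(z - 3)*(z + 4) + (z - 3)*(z + 5) - (z + 4)*(z + 5))/((z - 3)^2*(z + 5)^3)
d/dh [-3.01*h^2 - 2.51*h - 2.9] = -6.02*h - 2.51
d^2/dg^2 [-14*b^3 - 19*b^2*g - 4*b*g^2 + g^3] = -8*b + 6*g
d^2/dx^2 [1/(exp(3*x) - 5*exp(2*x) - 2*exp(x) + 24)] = ((-9*exp(2*x) + 20*exp(x) + 2)*(exp(3*x) - 5*exp(2*x) - 2*exp(x) + 24) + 2*(-3*exp(2*x) + 10*exp(x) + 2)^2*exp(x))*exp(x)/(exp(3*x) - 5*exp(2*x) - 2*exp(x) + 24)^3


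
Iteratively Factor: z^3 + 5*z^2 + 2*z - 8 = (z + 2)*(z^2 + 3*z - 4) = (z + 2)*(z + 4)*(z - 1)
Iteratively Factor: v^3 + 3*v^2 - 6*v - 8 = (v - 2)*(v^2 + 5*v + 4) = (v - 2)*(v + 1)*(v + 4)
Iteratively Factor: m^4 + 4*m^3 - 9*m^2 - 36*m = (m - 3)*(m^3 + 7*m^2 + 12*m) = (m - 3)*(m + 3)*(m^2 + 4*m) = m*(m - 3)*(m + 3)*(m + 4)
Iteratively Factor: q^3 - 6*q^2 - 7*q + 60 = (q - 4)*(q^2 - 2*q - 15) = (q - 4)*(q + 3)*(q - 5)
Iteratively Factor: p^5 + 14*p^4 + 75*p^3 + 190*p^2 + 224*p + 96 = (p + 3)*(p^4 + 11*p^3 + 42*p^2 + 64*p + 32) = (p + 3)*(p + 4)*(p^3 + 7*p^2 + 14*p + 8) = (p + 3)*(p + 4)^2*(p^2 + 3*p + 2) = (p + 1)*(p + 3)*(p + 4)^2*(p + 2)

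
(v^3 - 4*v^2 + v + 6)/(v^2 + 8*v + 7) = (v^2 - 5*v + 6)/(v + 7)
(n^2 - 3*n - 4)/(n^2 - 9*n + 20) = (n + 1)/(n - 5)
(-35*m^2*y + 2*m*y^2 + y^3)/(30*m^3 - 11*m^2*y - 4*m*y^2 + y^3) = y*(7*m + y)/(-6*m^2 + m*y + y^2)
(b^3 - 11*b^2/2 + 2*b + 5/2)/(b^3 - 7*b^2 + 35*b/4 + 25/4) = 2*(b - 1)/(2*b - 5)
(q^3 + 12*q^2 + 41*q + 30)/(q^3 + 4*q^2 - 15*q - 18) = (q + 5)/(q - 3)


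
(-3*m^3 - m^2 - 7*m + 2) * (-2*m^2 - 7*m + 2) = 6*m^5 + 23*m^4 + 15*m^3 + 43*m^2 - 28*m + 4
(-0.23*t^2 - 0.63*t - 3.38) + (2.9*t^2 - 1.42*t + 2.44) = 2.67*t^2 - 2.05*t - 0.94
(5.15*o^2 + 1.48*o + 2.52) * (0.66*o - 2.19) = 3.399*o^3 - 10.3017*o^2 - 1.578*o - 5.5188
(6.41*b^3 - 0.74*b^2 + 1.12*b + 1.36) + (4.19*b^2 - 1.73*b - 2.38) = 6.41*b^3 + 3.45*b^2 - 0.61*b - 1.02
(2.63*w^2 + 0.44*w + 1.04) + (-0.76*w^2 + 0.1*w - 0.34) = 1.87*w^2 + 0.54*w + 0.7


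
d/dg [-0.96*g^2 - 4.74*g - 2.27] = -1.92*g - 4.74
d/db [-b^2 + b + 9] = 1 - 2*b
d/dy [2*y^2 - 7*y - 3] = 4*y - 7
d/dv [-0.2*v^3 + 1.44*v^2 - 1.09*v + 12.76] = -0.6*v^2 + 2.88*v - 1.09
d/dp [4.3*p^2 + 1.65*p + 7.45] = 8.6*p + 1.65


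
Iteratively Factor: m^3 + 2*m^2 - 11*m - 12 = (m + 1)*(m^2 + m - 12) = (m - 3)*(m + 1)*(m + 4)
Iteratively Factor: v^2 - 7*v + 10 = (v - 2)*(v - 5)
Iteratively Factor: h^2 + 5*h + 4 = (h + 4)*(h + 1)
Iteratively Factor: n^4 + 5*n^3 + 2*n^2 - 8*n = (n + 2)*(n^3 + 3*n^2 - 4*n) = (n + 2)*(n + 4)*(n^2 - n) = (n - 1)*(n + 2)*(n + 4)*(n)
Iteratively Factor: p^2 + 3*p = (p)*(p + 3)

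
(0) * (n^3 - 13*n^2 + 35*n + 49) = 0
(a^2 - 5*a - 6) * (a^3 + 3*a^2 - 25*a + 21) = a^5 - 2*a^4 - 46*a^3 + 128*a^2 + 45*a - 126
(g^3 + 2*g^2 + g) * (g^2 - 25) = g^5 + 2*g^4 - 24*g^3 - 50*g^2 - 25*g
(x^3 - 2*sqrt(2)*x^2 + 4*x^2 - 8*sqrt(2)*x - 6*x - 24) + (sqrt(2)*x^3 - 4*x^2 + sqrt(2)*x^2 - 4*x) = x^3 + sqrt(2)*x^3 - sqrt(2)*x^2 - 8*sqrt(2)*x - 10*x - 24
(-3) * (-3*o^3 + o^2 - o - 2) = 9*o^3 - 3*o^2 + 3*o + 6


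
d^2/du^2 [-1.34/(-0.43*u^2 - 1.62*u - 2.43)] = (-0.495532*u^2 - 1.866888*u + 1.34*(0.86*u + 1.62)*(1.72*u + 3.24) - 2.800332)/(0.43*u^2 + 1.62*u + 2.43)^3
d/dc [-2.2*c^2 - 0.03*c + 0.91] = -4.4*c - 0.03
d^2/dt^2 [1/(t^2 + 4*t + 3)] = 2*(-t^2 - 4*t + 4*(t + 2)^2 - 3)/(t^2 + 4*t + 3)^3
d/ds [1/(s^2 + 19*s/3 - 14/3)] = 3*(-6*s - 19)/(3*s^2 + 19*s - 14)^2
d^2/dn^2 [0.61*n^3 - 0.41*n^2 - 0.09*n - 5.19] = 3.66*n - 0.82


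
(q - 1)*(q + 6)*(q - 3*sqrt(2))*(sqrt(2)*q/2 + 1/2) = sqrt(2)*q^4/2 - 5*q^3/2 + 5*sqrt(2)*q^3/2 - 25*q^2/2 - 9*sqrt(2)*q^2/2 - 15*sqrt(2)*q/2 + 15*q + 9*sqrt(2)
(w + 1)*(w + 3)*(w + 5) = w^3 + 9*w^2 + 23*w + 15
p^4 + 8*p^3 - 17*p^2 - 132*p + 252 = (p - 3)*(p - 2)*(p + 6)*(p + 7)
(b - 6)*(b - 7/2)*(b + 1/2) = b^3 - 9*b^2 + 65*b/4 + 21/2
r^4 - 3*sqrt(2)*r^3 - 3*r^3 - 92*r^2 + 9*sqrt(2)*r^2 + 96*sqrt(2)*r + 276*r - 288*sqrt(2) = (r - 3)*(r - 8*sqrt(2))*(r - sqrt(2))*(r + 6*sqrt(2))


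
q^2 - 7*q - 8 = (q - 8)*(q + 1)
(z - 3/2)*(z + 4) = z^2 + 5*z/2 - 6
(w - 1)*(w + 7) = w^2 + 6*w - 7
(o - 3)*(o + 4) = o^2 + o - 12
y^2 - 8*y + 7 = (y - 7)*(y - 1)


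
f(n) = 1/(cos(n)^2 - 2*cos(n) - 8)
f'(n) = (2*sin(n)*cos(n) - 2*sin(n))/(cos(n)^2 - 2*cos(n) - 8)^2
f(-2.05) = -0.15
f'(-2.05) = 0.06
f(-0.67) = -0.11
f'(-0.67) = 0.00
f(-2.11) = -0.15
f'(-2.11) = 0.06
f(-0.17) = -0.11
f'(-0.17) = 0.00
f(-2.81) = -0.19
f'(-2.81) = 0.05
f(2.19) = -0.15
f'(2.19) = -0.06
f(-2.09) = -0.15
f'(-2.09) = 0.06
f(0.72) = -0.11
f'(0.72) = -0.00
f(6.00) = -0.11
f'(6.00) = 0.00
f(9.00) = -0.19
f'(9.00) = -0.06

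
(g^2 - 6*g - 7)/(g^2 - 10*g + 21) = (g + 1)/(g - 3)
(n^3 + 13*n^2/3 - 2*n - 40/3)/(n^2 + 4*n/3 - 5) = (n^2 + 6*n + 8)/(n + 3)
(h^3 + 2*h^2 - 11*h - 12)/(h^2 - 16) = (h^2 - 2*h - 3)/(h - 4)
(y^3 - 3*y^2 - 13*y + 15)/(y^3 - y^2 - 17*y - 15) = (y - 1)/(y + 1)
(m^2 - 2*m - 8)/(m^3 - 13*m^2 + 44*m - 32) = (m + 2)/(m^2 - 9*m + 8)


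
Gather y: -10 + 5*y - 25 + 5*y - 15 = 10*y - 50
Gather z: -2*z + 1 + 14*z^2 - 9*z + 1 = 14*z^2 - 11*z + 2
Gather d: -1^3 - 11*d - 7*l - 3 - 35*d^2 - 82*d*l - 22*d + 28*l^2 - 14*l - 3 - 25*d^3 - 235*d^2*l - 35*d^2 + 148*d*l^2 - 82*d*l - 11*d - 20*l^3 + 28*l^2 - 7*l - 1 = -25*d^3 + d^2*(-235*l - 70) + d*(148*l^2 - 164*l - 44) - 20*l^3 + 56*l^2 - 28*l - 8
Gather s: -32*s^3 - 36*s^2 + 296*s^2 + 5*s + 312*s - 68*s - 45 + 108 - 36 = -32*s^3 + 260*s^2 + 249*s + 27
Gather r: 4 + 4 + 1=9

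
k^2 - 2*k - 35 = (k - 7)*(k + 5)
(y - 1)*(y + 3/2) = y^2 + y/2 - 3/2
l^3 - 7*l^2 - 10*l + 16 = (l - 8)*(l - 1)*(l + 2)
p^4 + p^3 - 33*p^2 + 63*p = p*(p - 3)^2*(p + 7)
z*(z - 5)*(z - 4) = z^3 - 9*z^2 + 20*z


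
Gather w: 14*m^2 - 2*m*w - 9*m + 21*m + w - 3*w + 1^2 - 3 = 14*m^2 + 12*m + w*(-2*m - 2) - 2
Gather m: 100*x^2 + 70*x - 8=100*x^2 + 70*x - 8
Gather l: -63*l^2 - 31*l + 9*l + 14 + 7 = -63*l^2 - 22*l + 21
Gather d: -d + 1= 1 - d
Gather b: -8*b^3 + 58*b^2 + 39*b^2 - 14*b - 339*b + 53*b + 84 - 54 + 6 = -8*b^3 + 97*b^2 - 300*b + 36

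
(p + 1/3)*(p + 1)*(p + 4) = p^3 + 16*p^2/3 + 17*p/3 + 4/3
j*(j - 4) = j^2 - 4*j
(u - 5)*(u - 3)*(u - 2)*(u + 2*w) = u^4 + 2*u^3*w - 10*u^3 - 20*u^2*w + 31*u^2 + 62*u*w - 30*u - 60*w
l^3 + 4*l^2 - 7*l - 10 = (l - 2)*(l + 1)*(l + 5)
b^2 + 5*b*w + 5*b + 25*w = (b + 5)*(b + 5*w)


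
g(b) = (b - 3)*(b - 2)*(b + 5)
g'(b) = (b - 3)*(b - 2) + (b - 3)*(b + 5) + (b - 2)*(b + 5)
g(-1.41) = 53.99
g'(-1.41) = -13.04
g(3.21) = 2.09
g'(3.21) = 11.91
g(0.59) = 19.00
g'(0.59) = -17.96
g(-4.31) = 31.83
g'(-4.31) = 36.73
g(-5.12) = -6.94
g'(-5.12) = 59.64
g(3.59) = 8.06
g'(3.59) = 19.66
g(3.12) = 1.09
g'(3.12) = 10.20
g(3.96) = 16.86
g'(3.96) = 28.04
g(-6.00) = -72.00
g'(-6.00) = 89.00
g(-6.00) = -72.00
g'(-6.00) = 89.00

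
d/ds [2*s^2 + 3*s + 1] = 4*s + 3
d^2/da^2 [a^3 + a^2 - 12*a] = 6*a + 2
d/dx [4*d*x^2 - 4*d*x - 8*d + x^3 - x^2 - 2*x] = 8*d*x - 4*d + 3*x^2 - 2*x - 2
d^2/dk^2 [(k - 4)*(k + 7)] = 2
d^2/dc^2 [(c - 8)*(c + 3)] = 2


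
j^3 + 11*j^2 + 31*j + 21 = (j + 1)*(j + 3)*(j + 7)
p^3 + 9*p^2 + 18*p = p*(p + 3)*(p + 6)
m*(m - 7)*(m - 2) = m^3 - 9*m^2 + 14*m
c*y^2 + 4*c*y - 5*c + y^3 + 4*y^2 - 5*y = (c + y)*(y - 1)*(y + 5)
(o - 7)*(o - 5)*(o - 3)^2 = o^4 - 18*o^3 + 116*o^2 - 318*o + 315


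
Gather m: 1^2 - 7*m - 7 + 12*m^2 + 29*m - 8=12*m^2 + 22*m - 14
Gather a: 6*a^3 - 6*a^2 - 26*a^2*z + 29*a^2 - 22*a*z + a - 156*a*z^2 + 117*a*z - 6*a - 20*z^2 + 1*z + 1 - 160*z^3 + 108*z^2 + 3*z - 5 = 6*a^3 + a^2*(23 - 26*z) + a*(-156*z^2 + 95*z - 5) - 160*z^3 + 88*z^2 + 4*z - 4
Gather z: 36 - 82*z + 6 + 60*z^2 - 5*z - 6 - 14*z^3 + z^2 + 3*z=-14*z^3 + 61*z^2 - 84*z + 36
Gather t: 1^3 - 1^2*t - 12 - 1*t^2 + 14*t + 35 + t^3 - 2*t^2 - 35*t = t^3 - 3*t^2 - 22*t + 24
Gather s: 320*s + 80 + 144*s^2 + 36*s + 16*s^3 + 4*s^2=16*s^3 + 148*s^2 + 356*s + 80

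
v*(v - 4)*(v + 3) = v^3 - v^2 - 12*v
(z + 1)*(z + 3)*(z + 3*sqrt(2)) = z^3 + 4*z^2 + 3*sqrt(2)*z^2 + 3*z + 12*sqrt(2)*z + 9*sqrt(2)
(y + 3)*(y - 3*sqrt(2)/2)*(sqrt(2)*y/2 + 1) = sqrt(2)*y^3/2 - y^2/2 + 3*sqrt(2)*y^2/2 - 3*sqrt(2)*y/2 - 3*y/2 - 9*sqrt(2)/2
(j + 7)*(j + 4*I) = j^2 + 7*j + 4*I*j + 28*I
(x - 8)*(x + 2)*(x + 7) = x^3 + x^2 - 58*x - 112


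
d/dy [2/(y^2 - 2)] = -4*y/(y^2 - 2)^2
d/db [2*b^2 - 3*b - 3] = 4*b - 3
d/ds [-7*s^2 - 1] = -14*s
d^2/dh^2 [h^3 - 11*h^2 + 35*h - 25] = 6*h - 22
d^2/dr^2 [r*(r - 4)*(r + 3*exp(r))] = 3*r^2*exp(r) + 6*r - 18*exp(r) - 8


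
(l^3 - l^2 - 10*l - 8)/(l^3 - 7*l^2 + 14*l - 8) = (l^2 + 3*l + 2)/(l^2 - 3*l + 2)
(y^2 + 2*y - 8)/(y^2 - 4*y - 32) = (y - 2)/(y - 8)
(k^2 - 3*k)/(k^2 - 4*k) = (k - 3)/(k - 4)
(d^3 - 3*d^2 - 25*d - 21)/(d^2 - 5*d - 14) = (d^2 + 4*d + 3)/(d + 2)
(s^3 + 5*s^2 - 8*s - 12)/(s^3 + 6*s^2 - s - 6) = (s - 2)/(s - 1)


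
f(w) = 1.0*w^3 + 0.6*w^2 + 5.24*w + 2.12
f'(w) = 3.0*w^2 + 1.2*w + 5.24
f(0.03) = 2.28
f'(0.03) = 5.28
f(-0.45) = -0.21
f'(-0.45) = 5.31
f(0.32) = 3.89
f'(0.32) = 5.93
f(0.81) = 7.29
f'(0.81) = 8.18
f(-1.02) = -3.66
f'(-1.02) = 7.14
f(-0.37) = 0.21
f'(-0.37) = 5.21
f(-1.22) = -5.20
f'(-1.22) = 8.24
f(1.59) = 15.99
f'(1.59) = 14.73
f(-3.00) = -35.20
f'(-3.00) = 28.64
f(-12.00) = -1702.36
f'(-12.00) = 422.84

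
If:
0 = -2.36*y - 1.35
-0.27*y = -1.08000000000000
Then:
No Solution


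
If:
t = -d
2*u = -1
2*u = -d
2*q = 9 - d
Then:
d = 1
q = 4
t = -1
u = -1/2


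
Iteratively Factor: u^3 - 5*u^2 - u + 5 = (u - 5)*(u^2 - 1) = (u - 5)*(u - 1)*(u + 1)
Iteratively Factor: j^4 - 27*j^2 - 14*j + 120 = (j + 3)*(j^3 - 3*j^2 - 18*j + 40) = (j + 3)*(j + 4)*(j^2 - 7*j + 10) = (j - 2)*(j + 3)*(j + 4)*(j - 5)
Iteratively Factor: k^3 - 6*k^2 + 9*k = (k - 3)*(k^2 - 3*k) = k*(k - 3)*(k - 3)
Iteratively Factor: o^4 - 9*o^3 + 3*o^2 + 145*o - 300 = (o + 4)*(o^3 - 13*o^2 + 55*o - 75) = (o - 5)*(o + 4)*(o^2 - 8*o + 15) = (o - 5)^2*(o + 4)*(o - 3)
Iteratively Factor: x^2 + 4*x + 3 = (x + 3)*(x + 1)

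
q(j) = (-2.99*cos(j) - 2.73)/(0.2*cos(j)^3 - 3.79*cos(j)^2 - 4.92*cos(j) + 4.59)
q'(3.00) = 0.08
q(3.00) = 0.04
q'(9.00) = 0.21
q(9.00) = 0.00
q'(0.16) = 0.63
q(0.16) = 1.51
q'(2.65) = 0.24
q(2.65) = -0.02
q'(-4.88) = 2.27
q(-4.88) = -0.88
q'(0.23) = 0.97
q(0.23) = 1.56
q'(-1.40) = -2.30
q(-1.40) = -0.89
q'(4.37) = -0.60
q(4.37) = -0.30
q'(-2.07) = -0.47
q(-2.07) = -0.21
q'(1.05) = 22.83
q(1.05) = -3.43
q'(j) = (-2.99*cos(j) - 2.73)*(0.6*sin(j)*cos(j)^2 - 7.58*sin(j)*cos(j) - 4.92*sin(j))/(0.2*cos(j)^3 - 3.79*cos(j)^2 - 4.92*cos(j) + 4.59)^2 + 2.99*sin(j)/(0.2*cos(j)^3 - 3.79*cos(j)^2 - 4.92*cos(j) + 4.59) = (-1.196*cos(j)^3 + 9.6941*cos(j)^2 + 20.6934*cos(j) + 27.1557)*sin(j)/(0.04*cos(j)^6 - 1.516*cos(j)^5 + 12.3961*cos(j)^4 + 39.1296*cos(j)^3 - 10.5858*cos(j)^2 - 45.1656*cos(j) + 21.0681)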